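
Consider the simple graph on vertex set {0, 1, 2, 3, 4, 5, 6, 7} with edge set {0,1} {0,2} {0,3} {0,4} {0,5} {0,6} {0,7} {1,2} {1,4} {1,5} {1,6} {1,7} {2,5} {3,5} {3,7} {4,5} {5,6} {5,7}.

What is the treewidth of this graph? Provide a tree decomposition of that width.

Every bag has size at most 4, so the width is 4 − 1 = 3 and tw(G) ≤ 3. Conversely, {0, 1, 2, 5} is a clique of size 4, and the vertices of any clique must share a bag in every tree decomposition; so some bag has ≥ 4 vertices and tw(G) ≥ 3. Therefore the treewidth is 3.

Treewidth 3.
Bags: B1 = {0, 1, 5, 7}  B2 = {0, 1, 4, 5}  B3 = {0, 1, 2, 5}  B4 = {0, 3, 5, 7}  B5 = {0, 1, 5, 6}
Tree: B1–B2, B1–B3, B1–B4, B3–B5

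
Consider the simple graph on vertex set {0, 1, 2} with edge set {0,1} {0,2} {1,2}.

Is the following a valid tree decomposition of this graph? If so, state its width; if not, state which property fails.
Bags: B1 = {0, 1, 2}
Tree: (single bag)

Every vertex of G appears in some bag (union = {0, 1, 2}); every edge is covered by a bag; and for each vertex v the set of bags containing v is connected in the bag tree. The decomposition is therefore valid. The largest bag has 3 vertices, so the width is 2.

Yes; width 2.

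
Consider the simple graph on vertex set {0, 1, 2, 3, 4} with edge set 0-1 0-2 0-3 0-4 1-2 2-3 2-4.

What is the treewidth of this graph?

2

A width-2 tree decomposition is:
Bags: B1 = {0, 1, 2}  B2 = {0, 2, 3}  B3 = {0, 2, 4}
Tree: B1–B2, B1–B3
Each bag holds 3 vertices, so the decomposition has width 2, which upper-bounds the treewidth. For the lower bound, the 3 vertices {0, 1, 2} are pairwise adjacent, and any tree decomposition puts a clique entirely inside one bag — forcing width ≥ 2. Hence tw(G) = 2 exactly.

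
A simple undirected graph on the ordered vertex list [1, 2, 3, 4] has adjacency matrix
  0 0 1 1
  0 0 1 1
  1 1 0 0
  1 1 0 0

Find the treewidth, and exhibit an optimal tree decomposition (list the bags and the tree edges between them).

Each bag holds 3 vertices, so the decomposition has width 2, which upper-bounds the treewidth. For the lower bound, G contains the cycle 2–4–1–3–2, so G is not a forest; only forests have treewidth ≤ 1, hence tw(G) ≥ 2. Combining the bounds, tw(G) = 2.

Treewidth 2.
One optimal decomposition is:
Bags: B1 = {1, 2, 4}  B2 = {1, 2, 3}
Tree: B1–B2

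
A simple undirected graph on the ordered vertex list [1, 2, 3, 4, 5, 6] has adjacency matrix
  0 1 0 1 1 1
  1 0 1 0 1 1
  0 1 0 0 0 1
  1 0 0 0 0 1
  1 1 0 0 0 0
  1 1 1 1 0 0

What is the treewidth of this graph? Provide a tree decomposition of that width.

Treewidth 2.
One such decomposition:
Bags: B1 = {1, 2, 6}  B2 = {2, 3, 6}  B3 = {1, 2, 5}  B4 = {1, 4, 6}
Tree: B1–B2, B1–B3, B1–B4

The largest bag has 3 vertices, giving width 2; this decomposition certifies tw(G) ≤ 2. For the lower bound, the 3 vertices {1, 2, 5} are pairwise adjacent, and any tree decomposition puts a clique entirely inside one bag — forcing width ≥ 2. The upper and lower bounds meet at 2, so that is the treewidth.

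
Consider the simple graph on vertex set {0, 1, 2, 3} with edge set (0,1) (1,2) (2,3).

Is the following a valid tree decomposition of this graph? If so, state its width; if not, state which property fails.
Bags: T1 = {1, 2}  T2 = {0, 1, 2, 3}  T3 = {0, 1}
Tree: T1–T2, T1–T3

A tree decomposition must satisfy three properties: every vertex lies in some bag; for every edge, both endpoints lie together in some bag; and for every vertex, the bags containing it form a connected subtree. Here bags containing vertex 0 are not connected in the tree, so the decomposition is invalid.

No — bags containing vertex 0 are not connected in the tree.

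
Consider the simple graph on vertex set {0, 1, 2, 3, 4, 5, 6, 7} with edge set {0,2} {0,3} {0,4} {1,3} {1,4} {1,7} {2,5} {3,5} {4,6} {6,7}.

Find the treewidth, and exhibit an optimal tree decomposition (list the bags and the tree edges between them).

Treewidth 2.
One optimal decomposition is:
Bags: B1 = {4, 6, 7}  B2 = {1, 4, 7}  B3 = {0, 1, 4}  B4 = {0, 1, 3}  B5 = {0, 2, 3}  B6 = {2, 3, 5}
Tree: B1–B2, B2–B3, B3–B4, B4–B5, B5–B6

The largest bag has 3 vertices, giving width 2; this decomposition certifies tw(G) ≤ 2. The edges 6–7–1–4–6 form a cycle, so G is not a tree and its treewidth is at least 2. Therefore the treewidth is 2.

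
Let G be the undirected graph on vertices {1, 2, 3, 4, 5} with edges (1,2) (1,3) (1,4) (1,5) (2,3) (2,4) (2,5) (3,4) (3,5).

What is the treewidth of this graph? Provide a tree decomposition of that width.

Each bag holds 4 vertices, so the decomposition has width 3, which upper-bounds the treewidth. On the other hand G contains the 4-clique {1, 2, 3, 4}. A clique must lie in a single bag of any decomposition, so no decomposition can have width below 3. Therefore the treewidth is 3.

Treewidth 3.
One such decomposition:
Bags: B1 = {1, 2, 3, 4}  B2 = {1, 2, 3, 5}
Tree: B1–B2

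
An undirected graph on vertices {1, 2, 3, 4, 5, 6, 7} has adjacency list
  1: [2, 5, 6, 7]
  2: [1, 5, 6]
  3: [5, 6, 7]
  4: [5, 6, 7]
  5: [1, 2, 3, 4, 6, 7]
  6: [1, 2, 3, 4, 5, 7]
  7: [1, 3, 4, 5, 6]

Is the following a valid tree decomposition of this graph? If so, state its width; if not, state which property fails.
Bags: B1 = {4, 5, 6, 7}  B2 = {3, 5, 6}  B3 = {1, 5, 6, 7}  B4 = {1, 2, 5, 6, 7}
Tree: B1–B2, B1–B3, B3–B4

No — edge (7,3) lies in no bag.

A tree decomposition must satisfy three properties: every vertex lies in some bag; for every edge, both endpoints lie together in some bag; and for every vertex, the bags containing it form a connected subtree. Here edge (7,3) lies in no bag, so the decomposition is invalid.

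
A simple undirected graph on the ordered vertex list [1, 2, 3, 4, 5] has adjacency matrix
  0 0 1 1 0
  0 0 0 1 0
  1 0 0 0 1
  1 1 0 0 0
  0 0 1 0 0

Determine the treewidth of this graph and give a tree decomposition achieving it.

The largest bag has 2 vertices, giving width 1; this decomposition certifies tw(G) ≤ 1. Since G has at least one edge (e.g. 1–4), it is not an edgeless graph, so tw(G) ≥ 1. Combining the bounds, tw(G) = 1.

Treewidth 1.
One such decomposition:
Bags: B1 = {1, 4}  B2 = {1, 3}  B3 = {3, 5}  B4 = {2, 4}
Tree: B1–B2, B2–B3, B1–B4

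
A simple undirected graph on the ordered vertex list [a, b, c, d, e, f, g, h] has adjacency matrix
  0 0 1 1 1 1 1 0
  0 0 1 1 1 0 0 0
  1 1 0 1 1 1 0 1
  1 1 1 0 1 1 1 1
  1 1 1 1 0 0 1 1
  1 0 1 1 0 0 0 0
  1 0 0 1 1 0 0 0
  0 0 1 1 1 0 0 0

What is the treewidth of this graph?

A width-3 tree decomposition is:
Bags: B1 = {a, c, d, f}  B2 = {a, c, d, e}  B3 = {a, d, e, g}  B4 = {c, d, e, h}  B5 = {b, c, d, e}
Tree: B1–B2, B2–B3, B2–B4, B2–B5
Each bag holds 4 vertices, so the decomposition has width 3, which upper-bounds the treewidth. Conversely, {a, d, e, g} is a clique of size 4, and the vertices of any clique must share a bag in every tree decomposition; so some bag has ≥ 4 vertices and tw(G) ≥ 3. The upper and lower bounds meet at 3, so that is the treewidth.

3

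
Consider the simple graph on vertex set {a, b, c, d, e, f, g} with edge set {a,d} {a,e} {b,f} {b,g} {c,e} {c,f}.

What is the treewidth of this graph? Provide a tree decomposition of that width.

The largest bag has 2 vertices, giving width 1; this decomposition certifies tw(G) ≤ 1. G has an edge, so its treewidth is at least 1. Combining the bounds, tw(G) = 1.

Treewidth 1.
One such decomposition:
Bags: B1 = {a, d}  B2 = {a, e}  B3 = {c, e}  B4 = {c, f}  B5 = {b, f}  B6 = {b, g}
Tree: B1–B2, B2–B3, B3–B4, B4–B5, B5–B6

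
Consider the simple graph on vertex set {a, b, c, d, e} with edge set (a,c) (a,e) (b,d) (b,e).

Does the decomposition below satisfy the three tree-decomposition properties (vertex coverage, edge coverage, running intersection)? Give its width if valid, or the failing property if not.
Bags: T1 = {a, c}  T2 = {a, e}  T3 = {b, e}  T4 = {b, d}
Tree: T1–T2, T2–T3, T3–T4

Checking the three conditions: (i) the bags cover all of {a, b, c, d, e}; (ii) for each edge, some bag contains both endpoints; (iii) the bags containing any fixed vertex form a subtree. All hold, so the decomposition is valid with width 2 − 1 = 1.

Yes; width 1.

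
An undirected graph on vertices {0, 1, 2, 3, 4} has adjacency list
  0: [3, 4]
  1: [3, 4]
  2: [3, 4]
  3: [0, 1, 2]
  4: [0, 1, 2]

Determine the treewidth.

2

A width-2 tree decomposition is:
Bags: B1 = {1, 3, 4}  B2 = {0, 3, 4}  B3 = {2, 3, 4}
Tree: B1–B2, B2–B3
Each bag holds 3 vertices, so the decomposition has width 2, which upper-bounds the treewidth. Since 4–1–3–0–4 is a cycle in G, G is not acyclic. Forests are exactly the graphs of treewidth ≤ 1, so tw(G) ≥ 2. Combining the bounds, tw(G) = 2.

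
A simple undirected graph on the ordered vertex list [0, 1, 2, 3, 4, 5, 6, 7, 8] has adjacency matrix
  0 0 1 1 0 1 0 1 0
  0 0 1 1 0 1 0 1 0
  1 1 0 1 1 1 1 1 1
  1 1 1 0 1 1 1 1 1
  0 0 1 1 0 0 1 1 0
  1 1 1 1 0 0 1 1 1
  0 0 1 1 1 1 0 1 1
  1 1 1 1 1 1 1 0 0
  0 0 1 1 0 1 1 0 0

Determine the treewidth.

4

A width-4 tree decomposition is:
Bags: B1 = {1, 2, 3, 5, 7}  B2 = {2, 3, 5, 6, 7}  B3 = {0, 2, 3, 5, 7}  B4 = {2, 3, 5, 6, 8}  B5 = {2, 3, 4, 6, 7}
Tree: B1–B2, B2–B3, B2–B4, B2–B5
Each bag holds 5 vertices, so the decomposition has width 4, which upper-bounds the treewidth. On the other hand G contains the 5-clique {2, 3, 4, 6, 7}. A clique must lie in a single bag of any decomposition, so no decomposition can have width below 4. Therefore the treewidth is 4.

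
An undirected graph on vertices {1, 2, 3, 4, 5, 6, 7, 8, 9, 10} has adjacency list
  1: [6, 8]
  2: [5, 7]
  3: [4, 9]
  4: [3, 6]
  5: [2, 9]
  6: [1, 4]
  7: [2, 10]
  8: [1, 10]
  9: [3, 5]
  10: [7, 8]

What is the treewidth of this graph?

2

A width-2 tree decomposition is:
Bags: B1 = {1, 4, 6}  B2 = {1, 3, 4}  B3 = {1, 3, 9}  B4 = {1, 5, 9}  B5 = {1, 2, 5}  B6 = {1, 2, 7}  B7 = {1, 7, 10}  B8 = {1, 8, 10}
Tree: B1–B2, B2–B3, B3–B4, B4–B5, B5–B6, B6–B7, B7–B8
Each bag holds 3 vertices, so the decomposition has width 2, which upper-bounds the treewidth. The edges 1–6–4–3–9–5–2–7–10–8–1 form a cycle, so G is not a tree and its treewidth is at least 2. Hence tw(G) = 2 exactly.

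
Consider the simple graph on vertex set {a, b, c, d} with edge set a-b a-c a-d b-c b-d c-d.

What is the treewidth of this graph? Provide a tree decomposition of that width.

A single bag containing all 4 vertices is trivially a valid decomposition of width 3. For the lower bound, the 4 vertices {a, b, c, d} are pairwise adjacent, and any tree decomposition puts a clique entirely inside one bag — forcing width ≥ 3. The upper and lower bounds meet at 3, so that is the treewidth.

Treewidth 3.
One optimal decomposition is:
Bags: B1 = {a, b, c, d}
Tree: (single bag)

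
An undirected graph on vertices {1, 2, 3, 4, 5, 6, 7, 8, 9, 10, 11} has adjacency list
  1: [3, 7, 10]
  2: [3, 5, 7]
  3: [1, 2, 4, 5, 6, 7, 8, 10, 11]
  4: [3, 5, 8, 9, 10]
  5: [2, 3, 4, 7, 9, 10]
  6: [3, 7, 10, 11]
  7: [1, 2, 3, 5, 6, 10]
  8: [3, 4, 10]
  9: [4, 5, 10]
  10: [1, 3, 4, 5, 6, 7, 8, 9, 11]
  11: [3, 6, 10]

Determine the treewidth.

3

A width-3 tree decomposition is:
Bags: B1 = {3, 4, 5, 10}  B2 = {3, 5, 7, 10}  B3 = {4, 5, 9, 10}  B4 = {3, 6, 7, 10}  B5 = {3, 4, 8, 10}  B6 = {3, 6, 10, 11}  B7 = {1, 3, 7, 10}  B8 = {2, 3, 5, 7}
Tree: B1–B2, B1–B3, B2–B4, B1–B5, B4–B6, B4–B7, B2–B8
Each bag holds 4 vertices, so the decomposition has width 3, which upper-bounds the treewidth. On the other hand G contains the 4-clique {4, 5, 9, 10}. A clique must lie in a single bag of any decomposition, so no decomposition can have width below 3. The upper and lower bounds meet at 3, so that is the treewidth.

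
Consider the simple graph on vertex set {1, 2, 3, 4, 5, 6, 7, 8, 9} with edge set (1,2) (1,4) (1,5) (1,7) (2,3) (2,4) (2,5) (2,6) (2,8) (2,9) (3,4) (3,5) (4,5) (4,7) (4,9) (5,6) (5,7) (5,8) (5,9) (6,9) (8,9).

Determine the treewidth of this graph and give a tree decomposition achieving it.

Treewidth 3.
One optimal decomposition is:
Bags: B1 = {2, 4, 5, 9}  B2 = {2, 5, 8, 9}  B3 = {2, 3, 4, 5}  B4 = {1, 2, 4, 5}  B5 = {2, 5, 6, 9}  B6 = {1, 4, 5, 7}
Tree: B1–B2, B1–B3, B3–B4, B1–B5, B4–B6

The largest bag has 4 vertices, giving width 3; this decomposition certifies tw(G) ≤ 3. On the other hand G contains the 4-clique {2, 5, 8, 9}. A clique must lie in a single bag of any decomposition, so no decomposition can have width below 3. The upper and lower bounds meet at 3, so that is the treewidth.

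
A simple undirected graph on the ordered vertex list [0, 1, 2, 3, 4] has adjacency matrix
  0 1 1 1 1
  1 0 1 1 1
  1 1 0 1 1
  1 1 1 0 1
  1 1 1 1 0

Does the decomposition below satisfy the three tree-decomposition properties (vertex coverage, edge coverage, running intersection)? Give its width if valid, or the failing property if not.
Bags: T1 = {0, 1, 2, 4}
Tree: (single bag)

No — vertex 3 appears in no bag.

A tree decomposition must satisfy three properties: every vertex lies in some bag; for every edge, both endpoints lie together in some bag; and for every vertex, the bags containing it form a connected subtree. Here vertex 3 appears in no bag, so the decomposition is invalid.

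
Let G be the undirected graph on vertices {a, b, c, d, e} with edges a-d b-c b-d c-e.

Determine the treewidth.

A width-1 tree decomposition is:
Bags: B1 = {a, d}  B2 = {b, d}  B3 = {b, c}  B4 = {c, e}
Tree: B1–B2, B2–B3, B3–B4
The largest bag has 2 vertices, giving width 1; this decomposition certifies tw(G) ≤ 1. G has an edge, so its treewidth is at least 1. Combining the bounds, tw(G) = 1.

1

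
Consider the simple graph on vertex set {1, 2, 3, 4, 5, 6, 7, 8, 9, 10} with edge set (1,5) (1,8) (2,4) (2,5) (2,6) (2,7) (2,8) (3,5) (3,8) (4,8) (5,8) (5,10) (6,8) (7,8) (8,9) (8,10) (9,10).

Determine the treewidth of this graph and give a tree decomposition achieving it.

Each bag holds 3 vertices, so the decomposition has width 2, which upper-bounds the treewidth. On the other hand G contains the 3-clique {1, 5, 8}. A clique must lie in a single bag of any decomposition, so no decomposition can have width below 2. The upper and lower bounds meet at 2, so that is the treewidth.

Treewidth 2.
One such decomposition:
Bags: B1 = {2, 5, 8}  B2 = {5, 8, 10}  B3 = {2, 4, 8}  B4 = {1, 5, 8}  B5 = {2, 6, 8}  B6 = {3, 5, 8}  B7 = {2, 7, 8}  B8 = {8, 9, 10}
Tree: B1–B2, B1–B3, B1–B4, B3–B5, B4–B6, B5–B7, B2–B8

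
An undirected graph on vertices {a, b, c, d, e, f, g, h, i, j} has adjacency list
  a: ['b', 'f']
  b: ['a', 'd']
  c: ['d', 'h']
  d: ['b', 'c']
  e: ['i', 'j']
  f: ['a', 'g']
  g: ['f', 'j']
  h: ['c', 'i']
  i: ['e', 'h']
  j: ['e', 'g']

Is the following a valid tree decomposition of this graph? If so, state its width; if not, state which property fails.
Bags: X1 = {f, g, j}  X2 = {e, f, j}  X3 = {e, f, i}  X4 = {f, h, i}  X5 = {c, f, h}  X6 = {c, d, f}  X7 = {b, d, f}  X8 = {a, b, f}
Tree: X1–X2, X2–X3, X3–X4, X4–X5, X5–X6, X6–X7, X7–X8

Checking the three conditions: (i) the bags cover all of {a, b, c, d, e, f, g, h, i, j}; (ii) for each edge, some bag contains both endpoints; (iii) the bags containing any fixed vertex form a subtree. All hold, so the decomposition is valid with width 3 − 1 = 2.

Yes; width 2.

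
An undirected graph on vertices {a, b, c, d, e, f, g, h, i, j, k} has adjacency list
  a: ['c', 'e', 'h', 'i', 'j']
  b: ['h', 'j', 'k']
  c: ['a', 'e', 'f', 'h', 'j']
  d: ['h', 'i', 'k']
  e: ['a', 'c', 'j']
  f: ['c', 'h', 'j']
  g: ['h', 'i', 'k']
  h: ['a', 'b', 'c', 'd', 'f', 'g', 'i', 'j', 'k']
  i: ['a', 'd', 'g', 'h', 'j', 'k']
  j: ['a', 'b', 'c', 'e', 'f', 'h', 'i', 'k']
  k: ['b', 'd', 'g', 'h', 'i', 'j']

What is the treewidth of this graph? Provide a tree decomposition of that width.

Treewidth 3.
One optimal decomposition is:
Bags: B1 = {a, c, h, j}  B2 = {a, h, i, j}  B3 = {h, i, j, k}  B4 = {a, c, e, j}  B5 = {c, f, h, j}  B6 = {d, h, i, k}  B7 = {b, h, j, k}  B8 = {g, h, i, k}
Tree: B1–B2, B2–B3, B1–B4, B1–B5, B3–B6, B3–B7, B3–B8

Each bag holds 4 vertices, so the decomposition has width 3, which upper-bounds the treewidth. On the other hand G contains the 4-clique {a, c, e, j}. A clique must lie in a single bag of any decomposition, so no decomposition can have width below 3. Hence tw(G) = 3 exactly.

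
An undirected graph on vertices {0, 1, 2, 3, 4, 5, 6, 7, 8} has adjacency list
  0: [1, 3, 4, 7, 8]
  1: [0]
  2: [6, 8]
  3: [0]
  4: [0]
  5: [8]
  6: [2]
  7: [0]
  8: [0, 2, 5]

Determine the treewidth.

1

A width-1 tree decomposition is:
Bags: B1 = {0, 3}  B2 = {0, 8}  B3 = {2, 8}  B4 = {5, 8}  B5 = {0, 1}  B6 = {0, 4}  B7 = {0, 7}  B8 = {2, 6}
Tree: B1–B2, B2–B3, B2–B4, B1–B5, B5–B6, B5–B7, B3–B8
Each bag holds 2 vertices, so the decomposition has width 1, which upper-bounds the treewidth. Any graph with an edge has treewidth ≥ 1, and G has the edge 3–0. Therefore the treewidth is 1.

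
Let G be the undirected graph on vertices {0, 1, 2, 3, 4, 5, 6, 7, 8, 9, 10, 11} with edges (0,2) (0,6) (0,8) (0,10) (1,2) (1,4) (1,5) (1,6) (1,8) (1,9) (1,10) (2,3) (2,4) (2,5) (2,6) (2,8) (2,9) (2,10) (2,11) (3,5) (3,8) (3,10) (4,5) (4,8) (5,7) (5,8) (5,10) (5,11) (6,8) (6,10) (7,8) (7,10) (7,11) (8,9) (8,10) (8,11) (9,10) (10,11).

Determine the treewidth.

A width-4 tree decomposition is:
Bags: B1 = {1, 2, 5, 8, 10}  B2 = {1, 2, 4, 5, 8}  B3 = {2, 3, 5, 8, 10}  B4 = {1, 2, 6, 8, 10}  B5 = {2, 5, 8, 10, 11}  B6 = {1, 2, 8, 9, 10}  B7 = {5, 7, 8, 10, 11}  B8 = {0, 2, 6, 8, 10}
Tree: B1–B2, B1–B3, B1–B4, B3–B5, B4–B6, B5–B7, B4–B8
The largest bag has 5 vertices, giving width 4; this decomposition certifies tw(G) ≤ 4. On the other hand G contains the 5-clique {0, 2, 6, 8, 10}. A clique must lie in a single bag of any decomposition, so no decomposition can have width below 4. Combining the bounds, tw(G) = 4.

4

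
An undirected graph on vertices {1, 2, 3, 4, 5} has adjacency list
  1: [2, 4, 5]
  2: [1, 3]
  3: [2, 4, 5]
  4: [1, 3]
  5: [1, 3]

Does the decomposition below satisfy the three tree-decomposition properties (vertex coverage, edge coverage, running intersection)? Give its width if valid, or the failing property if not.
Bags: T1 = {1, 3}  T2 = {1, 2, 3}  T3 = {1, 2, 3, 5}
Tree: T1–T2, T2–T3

No — vertex 4 appears in no bag.

A tree decomposition must satisfy three properties: every vertex lies in some bag; for every edge, both endpoints lie together in some bag; and for every vertex, the bags containing it form a connected subtree. Here vertex 4 appears in no bag, so the decomposition is invalid.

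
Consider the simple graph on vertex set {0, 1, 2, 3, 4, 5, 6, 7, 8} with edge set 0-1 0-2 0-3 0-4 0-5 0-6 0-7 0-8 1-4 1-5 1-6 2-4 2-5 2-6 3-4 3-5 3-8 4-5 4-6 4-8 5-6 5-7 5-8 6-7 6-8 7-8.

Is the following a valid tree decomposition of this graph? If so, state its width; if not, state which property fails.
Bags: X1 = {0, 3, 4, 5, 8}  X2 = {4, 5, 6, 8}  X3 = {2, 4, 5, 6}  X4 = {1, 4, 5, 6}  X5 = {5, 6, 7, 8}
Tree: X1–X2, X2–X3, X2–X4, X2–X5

No — edge (0,6) lies in no bag.

A tree decomposition must satisfy three properties: every vertex lies in some bag; for every edge, both endpoints lie together in some bag; and for every vertex, the bags containing it form a connected subtree. Here edge (0,6) lies in no bag, so the decomposition is invalid.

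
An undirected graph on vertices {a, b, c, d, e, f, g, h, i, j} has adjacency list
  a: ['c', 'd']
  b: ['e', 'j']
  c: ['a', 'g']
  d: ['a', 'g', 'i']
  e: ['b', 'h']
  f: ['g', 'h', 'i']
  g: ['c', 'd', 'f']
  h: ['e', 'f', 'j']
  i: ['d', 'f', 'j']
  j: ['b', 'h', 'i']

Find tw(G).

2

A width-2 tree decomposition is:
Bags: B1 = {b, e, h}  B2 = {b, h, j}  B3 = {f, h, j}  B4 = {f, i, j}  B5 = {f, g, i}  B6 = {d, g, i}  B7 = {c, d, g}  B8 = {a, c, d}
Tree: B1–B2, B2–B3, B3–B4, B4–B5, B5–B6, B6–B7, B7–B8
Each bag holds 3 vertices, so the decomposition has width 2, which upper-bounds the treewidth. The edges e–b–j–h–e form a cycle, so G is not a tree and its treewidth is at least 2. Hence tw(G) = 2 exactly.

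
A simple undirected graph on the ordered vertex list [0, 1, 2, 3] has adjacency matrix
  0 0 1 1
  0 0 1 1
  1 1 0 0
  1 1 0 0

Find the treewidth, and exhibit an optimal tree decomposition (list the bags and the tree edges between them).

Treewidth 2.
Bags: B1 = {0, 1, 3}  B2 = {0, 1, 2}
Tree: B1–B2

The largest bag has 3 vertices, giving width 2; this decomposition certifies tw(G) ≤ 2. The edges 1–3–0–2–1 form a cycle, so G is not a tree and its treewidth is at least 2. Hence tw(G) = 2 exactly.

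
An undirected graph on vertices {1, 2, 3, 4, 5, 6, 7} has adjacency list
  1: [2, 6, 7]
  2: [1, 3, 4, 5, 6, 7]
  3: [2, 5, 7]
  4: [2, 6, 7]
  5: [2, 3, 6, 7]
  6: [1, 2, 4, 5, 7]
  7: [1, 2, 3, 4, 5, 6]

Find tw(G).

A width-3 tree decomposition is:
Bags: B1 = {2, 5, 6, 7}  B2 = {1, 2, 6, 7}  B3 = {2, 3, 5, 7}  B4 = {2, 4, 6, 7}
Tree: B1–B2, B1–B3, B1–B4
The largest bag has 4 vertices, giving width 3; this decomposition certifies tw(G) ≤ 3. On the other hand G contains the 4-clique {2, 3, 5, 7}. A clique must lie in a single bag of any decomposition, so no decomposition can have width below 3. Hence tw(G) = 3 exactly.

3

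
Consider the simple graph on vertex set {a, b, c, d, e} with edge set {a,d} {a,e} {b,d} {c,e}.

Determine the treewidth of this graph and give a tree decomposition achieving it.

Each bag holds 2 vertices, so the decomposition has width 1, which upper-bounds the treewidth. Any graph with an edge has treewidth ≥ 1, and G has the edge b–d. Hence tw(G) = 1 exactly.

Treewidth 1.
Bags: B1 = {b, d}  B2 = {a, d}  B3 = {a, e}  B4 = {c, e}
Tree: B1–B2, B2–B3, B3–B4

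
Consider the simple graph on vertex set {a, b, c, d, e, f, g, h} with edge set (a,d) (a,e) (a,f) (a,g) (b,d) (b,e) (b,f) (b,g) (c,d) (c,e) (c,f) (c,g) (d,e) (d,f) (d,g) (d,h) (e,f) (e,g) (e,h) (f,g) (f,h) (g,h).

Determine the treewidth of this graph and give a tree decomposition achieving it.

Each bag holds 5 vertices, so the decomposition has width 4, which upper-bounds the treewidth. Conversely, {d, e, f, g, h} is a clique of size 5, and the vertices of any clique must share a bag in every tree decomposition; so some bag has ≥ 5 vertices and tw(G) ≥ 4. Combining the bounds, tw(G) = 4.

Treewidth 4.
Bags: B1 = {a, d, e, f, g}  B2 = {b, d, e, f, g}  B3 = {d, e, f, g, h}  B4 = {c, d, e, f, g}
Tree: B1–B2, B1–B3, B1–B4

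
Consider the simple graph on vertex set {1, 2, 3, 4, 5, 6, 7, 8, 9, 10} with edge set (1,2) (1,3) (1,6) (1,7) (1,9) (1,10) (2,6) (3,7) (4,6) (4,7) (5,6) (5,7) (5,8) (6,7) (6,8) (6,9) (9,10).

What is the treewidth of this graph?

2

A width-2 tree decomposition is:
Bags: B1 = {1, 6, 9}  B2 = {1, 6, 7}  B3 = {1, 2, 6}  B4 = {5, 6, 7}  B5 = {4, 6, 7}  B6 = {5, 6, 8}  B7 = {1, 9, 10}  B8 = {1, 3, 7}
Tree: B1–B2, B2–B3, B2–B4, B4–B5, B4–B6, B1–B7, B2–B8
Each bag holds 3 vertices, so the decomposition has width 2, which upper-bounds the treewidth. On the other hand G contains the 3-clique {1, 9, 10}. A clique must lie in a single bag of any decomposition, so no decomposition can have width below 2. The upper and lower bounds meet at 2, so that is the treewidth.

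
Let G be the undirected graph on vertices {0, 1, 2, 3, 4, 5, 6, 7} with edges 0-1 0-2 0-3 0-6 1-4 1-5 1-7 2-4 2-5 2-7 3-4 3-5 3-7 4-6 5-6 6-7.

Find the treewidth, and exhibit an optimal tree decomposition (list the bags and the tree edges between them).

Treewidth 4.
Bags: B1 = {1, 2, 3, 5, 6}  B2 = {0, 1, 2, 3, 6}  B3 = {1, 2, 3, 4, 6}  B4 = {1, 2, 3, 6, 7}
Tree: B1–B2, B2–B3, B3–B4

Every bag has size at most 5, so the width is 5 − 1 = 4 and tw(G) ≤ 4. For the lower bound: the 5 vertex sets {2,5}, {0,6}, {1,4}, {3}, {7} are disjoint, each induces a connected subgraph, and every pair is joined by at least one edge of G. Contracting each set to a single vertex therefore yields K_{5} as a minor, and since treewidth is minor-monotone, tw(G) ≥ tw(K_{5}) = 4. The upper and lower bounds meet at 4, so that is the treewidth.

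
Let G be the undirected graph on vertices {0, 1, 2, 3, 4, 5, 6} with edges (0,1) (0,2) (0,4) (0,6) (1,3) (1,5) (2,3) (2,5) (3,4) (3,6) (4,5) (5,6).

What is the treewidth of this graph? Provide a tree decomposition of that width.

Every bag has size at most 4, so the width is 4 − 1 = 3 and tw(G) ≤ 3. For the lower bound: the 4 vertex sets {5,6}, {0,1}, {3}, {4} are disjoint, each induces a connected subgraph, and every pair is joined by at least one edge of G. Contracting each set to a single vertex therefore yields K_{4} as a minor, and since treewidth is minor-monotone, tw(G) ≥ tw(K_{4}) = 3. The upper and lower bounds meet at 3, so that is the treewidth.

Treewidth 3.
One optimal decomposition is:
Bags: B1 = {0, 3, 5, 6}  B2 = {0, 1, 3, 5}  B3 = {0, 3, 4, 5}  B4 = {0, 2, 3, 5}
Tree: B1–B2, B2–B3, B3–B4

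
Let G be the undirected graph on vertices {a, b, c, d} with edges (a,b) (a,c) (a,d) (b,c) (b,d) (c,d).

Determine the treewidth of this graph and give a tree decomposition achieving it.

A single bag containing all 4 vertices is trivially a valid decomposition of width 3. For the lower bound, the 4 vertices {a, b, c, d} are pairwise adjacent, and any tree decomposition puts a clique entirely inside one bag — forcing width ≥ 3. Hence tw(G) = 3 exactly.

Treewidth 3.
One optimal decomposition is:
Bags: B1 = {a, b, c, d}
Tree: (single bag)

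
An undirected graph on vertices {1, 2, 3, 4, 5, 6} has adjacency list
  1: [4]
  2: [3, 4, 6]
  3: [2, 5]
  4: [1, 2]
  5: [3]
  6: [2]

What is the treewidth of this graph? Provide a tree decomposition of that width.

Every bag has size at most 2, so the width is 2 − 1 = 1 and tw(G) ≤ 1. Since G has at least one edge (e.g. 2–4), it is not an edgeless graph, so tw(G) ≥ 1. Therefore the treewidth is 1.

Treewidth 1.
One optimal decomposition is:
Bags: B1 = {2, 4}  B2 = {2, 3}  B3 = {1, 4}  B4 = {3, 5}  B5 = {2, 6}
Tree: B1–B2, B1–B3, B2–B4, B1–B5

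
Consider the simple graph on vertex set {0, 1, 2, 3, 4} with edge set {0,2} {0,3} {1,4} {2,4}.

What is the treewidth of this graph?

A width-1 tree decomposition is:
Bags: B1 = {1, 4}  B2 = {2, 4}  B3 = {0, 2}  B4 = {0, 3}
Tree: B1–B2, B2–B3, B3–B4
Every bag has size at most 2, so the width is 2 − 1 = 1 and tw(G) ≤ 1. G has an edge, so its treewidth is at least 1. Hence tw(G) = 1 exactly.

1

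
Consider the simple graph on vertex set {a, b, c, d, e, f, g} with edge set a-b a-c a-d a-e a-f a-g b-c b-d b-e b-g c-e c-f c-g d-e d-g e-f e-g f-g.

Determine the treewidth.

A width-4 tree decomposition is:
Bags: B1 = {a, b, c, e, g}  B2 = {a, b, d, e, g}  B3 = {a, c, e, f, g}
Tree: B1–B2, B1–B3
Every bag has size at most 5, so the width is 5 − 1 = 4 and tw(G) ≤ 4. On the other hand G contains the 5-clique {a, b, d, e, g}. A clique must lie in a single bag of any decomposition, so no decomposition can have width below 4. Combining the bounds, tw(G) = 4.

4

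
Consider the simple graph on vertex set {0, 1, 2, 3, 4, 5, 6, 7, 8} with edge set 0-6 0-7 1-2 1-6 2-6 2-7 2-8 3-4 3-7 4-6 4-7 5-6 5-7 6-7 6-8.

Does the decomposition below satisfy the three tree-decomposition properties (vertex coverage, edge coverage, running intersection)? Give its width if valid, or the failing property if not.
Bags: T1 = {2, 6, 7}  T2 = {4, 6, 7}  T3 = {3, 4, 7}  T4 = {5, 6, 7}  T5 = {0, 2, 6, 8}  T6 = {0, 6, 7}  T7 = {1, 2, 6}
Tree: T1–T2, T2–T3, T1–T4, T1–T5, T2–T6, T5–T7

No — bags containing vertex 0 are not connected in the tree.

A tree decomposition must satisfy three properties: every vertex lies in some bag; for every edge, both endpoints lie together in some bag; and for every vertex, the bags containing it form a connected subtree. Here bags containing vertex 0 are not connected in the tree, so the decomposition is invalid.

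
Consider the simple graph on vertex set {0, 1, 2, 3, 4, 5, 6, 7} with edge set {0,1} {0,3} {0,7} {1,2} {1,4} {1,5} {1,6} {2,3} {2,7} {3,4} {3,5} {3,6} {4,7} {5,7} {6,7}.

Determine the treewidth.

A width-3 tree decomposition is:
Bags: B1 = {1, 3, 4, 7}  B2 = {0, 1, 3, 7}  B3 = {1, 2, 3, 7}  B4 = {1, 3, 5, 7}  B5 = {1, 3, 6, 7}
Tree: B1–B2, B2–B3, B3–B4, B4–B5
Each bag holds 4 vertices, so the decomposition has width 3, which upper-bounds the treewidth. For the lower bound: the 4 vertex sets {1,4}, {0,7}, {3}, {2} are disjoint, each induces a connected subgraph, and every pair is joined by at least one edge of G. Contracting each set to a single vertex therefore yields K_{4} as a minor, and since treewidth is minor-monotone, tw(G) ≥ tw(K_{4}) = 3. Therefore the treewidth is 3.

3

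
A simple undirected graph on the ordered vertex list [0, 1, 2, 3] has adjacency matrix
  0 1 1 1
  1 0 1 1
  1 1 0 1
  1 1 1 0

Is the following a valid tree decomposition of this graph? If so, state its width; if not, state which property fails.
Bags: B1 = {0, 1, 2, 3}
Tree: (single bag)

Vertex coverage: the bags together contain {0, 1, 2, 3}, the full vertex set. Edge coverage: each edge of G has both endpoints in at least one bag. Running intersection: for every vertex, the bags containing it form a connected subtree. All three properties hold, so this is a valid tree decomposition of width max|bag| − 1 = 3, and hence tw(G) ≤ 3.

Yes; width 3.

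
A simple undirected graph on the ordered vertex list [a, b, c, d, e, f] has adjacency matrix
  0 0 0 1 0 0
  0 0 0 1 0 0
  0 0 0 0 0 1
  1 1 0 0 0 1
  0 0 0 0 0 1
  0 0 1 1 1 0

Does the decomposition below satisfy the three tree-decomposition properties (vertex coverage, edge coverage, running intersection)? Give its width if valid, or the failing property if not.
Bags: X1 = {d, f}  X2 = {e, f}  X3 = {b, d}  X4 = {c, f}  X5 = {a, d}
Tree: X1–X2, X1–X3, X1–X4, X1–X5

Checking the three conditions: (i) the bags cover all of {a, b, c, d, e, f}; (ii) for each edge, some bag contains both endpoints; (iii) the bags containing any fixed vertex form a subtree. All hold, so the decomposition is valid with width 2 − 1 = 1.

Yes; width 1.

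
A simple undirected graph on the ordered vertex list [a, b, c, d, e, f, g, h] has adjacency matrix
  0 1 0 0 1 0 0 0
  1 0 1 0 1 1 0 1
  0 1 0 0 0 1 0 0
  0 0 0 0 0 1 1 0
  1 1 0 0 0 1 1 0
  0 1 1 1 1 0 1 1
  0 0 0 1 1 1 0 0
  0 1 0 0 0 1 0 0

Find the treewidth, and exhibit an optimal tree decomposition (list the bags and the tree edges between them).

The largest bag has 3 vertices, giving width 2; this decomposition certifies tw(G) ≤ 2. For the lower bound, the 3 vertices {a, b, e} are pairwise adjacent, and any tree decomposition puts a clique entirely inside one bag — forcing width ≥ 2. Hence tw(G) = 2 exactly.

Treewidth 2.
One optimal decomposition is:
Bags: B1 = {b, e, f}  B2 = {b, c, f}  B3 = {b, f, h}  B4 = {e, f, g}  B5 = {d, f, g}  B6 = {a, b, e}
Tree: B1–B2, B1–B3, B1–B4, B4–B5, B1–B6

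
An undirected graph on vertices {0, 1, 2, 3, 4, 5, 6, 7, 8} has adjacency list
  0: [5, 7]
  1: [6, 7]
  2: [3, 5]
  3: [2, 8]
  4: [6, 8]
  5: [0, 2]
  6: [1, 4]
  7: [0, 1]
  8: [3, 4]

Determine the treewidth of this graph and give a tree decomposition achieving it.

Every bag has size at most 3, so the width is 3 − 1 = 2 and tw(G) ≤ 2. Since 7–0–5–2–3–8–4–6–1–7 is a cycle in G, G is not acyclic. Forests are exactly the graphs of treewidth ≤ 1, so tw(G) ≥ 2. Combining the bounds, tw(G) = 2.

Treewidth 2.
One such decomposition:
Bags: B1 = {0, 5, 7}  B2 = {2, 5, 7}  B3 = {2, 3, 7}  B4 = {3, 7, 8}  B5 = {4, 7, 8}  B6 = {4, 6, 7}  B7 = {1, 6, 7}
Tree: B1–B2, B2–B3, B3–B4, B4–B5, B5–B6, B6–B7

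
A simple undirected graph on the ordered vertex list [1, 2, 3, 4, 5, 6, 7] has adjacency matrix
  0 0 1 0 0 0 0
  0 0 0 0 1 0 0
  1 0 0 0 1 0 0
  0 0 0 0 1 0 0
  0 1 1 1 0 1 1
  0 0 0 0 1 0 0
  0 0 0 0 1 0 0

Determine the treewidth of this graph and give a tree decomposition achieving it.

Each bag holds 2 vertices, so the decomposition has width 1, which upper-bounds the treewidth. G has an edge, so its treewidth is at least 1. The upper and lower bounds meet at 1, so that is the treewidth.

Treewidth 1.
One optimal decomposition is:
Bags: B1 = {1, 3}  B2 = {3, 5}  B3 = {4, 5}  B4 = {5, 7}  B5 = {5, 6}  B6 = {2, 5}
Tree: B1–B2, B2–B3, B3–B4, B4–B5, B4–B6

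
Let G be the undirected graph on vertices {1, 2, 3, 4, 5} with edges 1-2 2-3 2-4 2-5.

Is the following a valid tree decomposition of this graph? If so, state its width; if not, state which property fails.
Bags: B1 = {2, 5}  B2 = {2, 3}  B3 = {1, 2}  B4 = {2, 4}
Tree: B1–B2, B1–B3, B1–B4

Yes; width 1.

Vertex coverage: the bags together contain {1, 2, 3, 4, 5}, the full vertex set. Edge coverage: each edge of G has both endpoints in at least one bag. Running intersection: for every vertex, the bags containing it form a connected subtree. All three properties hold, so this is a valid tree decomposition of width max|bag| − 1 = 1, and hence tw(G) ≤ 1.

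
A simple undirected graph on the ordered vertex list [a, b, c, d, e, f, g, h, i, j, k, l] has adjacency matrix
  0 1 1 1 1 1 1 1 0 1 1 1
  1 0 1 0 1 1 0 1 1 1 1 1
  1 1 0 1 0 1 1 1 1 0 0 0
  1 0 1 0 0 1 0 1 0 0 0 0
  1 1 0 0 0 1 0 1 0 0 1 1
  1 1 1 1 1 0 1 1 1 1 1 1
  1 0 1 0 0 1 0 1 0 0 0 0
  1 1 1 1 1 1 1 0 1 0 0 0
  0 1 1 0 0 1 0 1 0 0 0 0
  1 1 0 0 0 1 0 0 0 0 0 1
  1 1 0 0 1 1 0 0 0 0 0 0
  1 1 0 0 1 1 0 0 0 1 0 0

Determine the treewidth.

4

A width-4 tree decomposition is:
Bags: B1 = {a, b, c, f, h}  B2 = {a, b, e, f, h}  B3 = {b, c, f, h, i}  B4 = {a, b, e, f, l}  B5 = {a, b, e, f, k}  B6 = {a, c, d, f, h}  B7 = {a, c, f, g, h}  B8 = {a, b, f, j, l}
Tree: B1–B2, B1–B3, B2–B4, B4–B5, B1–B6, B1–B7, B4–B8
The largest bag has 5 vertices, giving width 4; this decomposition certifies tw(G) ≤ 4. On the other hand G contains the 5-clique {a, c, d, f, h}. A clique must lie in a single bag of any decomposition, so no decomposition can have width below 4. Therefore the treewidth is 4.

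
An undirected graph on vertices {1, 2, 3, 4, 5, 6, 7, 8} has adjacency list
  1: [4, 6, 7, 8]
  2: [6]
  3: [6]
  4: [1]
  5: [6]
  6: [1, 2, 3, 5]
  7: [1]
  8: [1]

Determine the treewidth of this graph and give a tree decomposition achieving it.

Treewidth 1.
One such decomposition:
Bags: B1 = {5, 6}  B2 = {1, 6}  B3 = {1, 4}  B4 = {2, 6}  B5 = {1, 8}  B6 = {3, 6}  B7 = {1, 7}
Tree: B1–B2, B2–B3, B2–B4, B2–B5, B2–B6, B3–B7

Every bag has size at most 2, so the width is 2 − 1 = 1 and tw(G) ≤ 1. G has an edge, so its treewidth is at least 1. Combining the bounds, tw(G) = 1.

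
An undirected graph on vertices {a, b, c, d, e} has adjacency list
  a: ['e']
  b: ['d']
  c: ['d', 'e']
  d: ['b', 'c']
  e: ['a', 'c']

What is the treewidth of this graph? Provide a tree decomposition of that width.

Treewidth 1.
One such decomposition:
Bags: B1 = {b, d}  B2 = {c, d}  B3 = {c, e}  B4 = {a, e}
Tree: B1–B2, B2–B3, B3–B4

The largest bag has 2 vertices, giving width 1; this decomposition certifies tw(G) ≤ 1. G has an edge, so its treewidth is at least 1. Combining the bounds, tw(G) = 1.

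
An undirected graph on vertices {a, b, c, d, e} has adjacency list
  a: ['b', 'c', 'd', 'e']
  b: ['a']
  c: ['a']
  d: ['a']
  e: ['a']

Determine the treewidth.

1

A width-1 tree decomposition is:
Bags: B1 = {a, c}  B2 = {a, d}  B3 = {a, b}  B4 = {a, e}
Tree: B1–B2, B2–B3, B2–B4
Each bag holds 2 vertices, so the decomposition has width 1, which upper-bounds the treewidth. Any graph with an edge has treewidth ≥ 1, and G has the edge c–a. Hence tw(G) = 1 exactly.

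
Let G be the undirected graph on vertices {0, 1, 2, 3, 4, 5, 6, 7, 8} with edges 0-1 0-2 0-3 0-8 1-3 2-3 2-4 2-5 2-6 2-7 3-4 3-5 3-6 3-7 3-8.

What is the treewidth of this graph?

2

A width-2 tree decomposition is:
Bags: B1 = {0, 2, 3}  B2 = {2, 3, 5}  B3 = {0, 1, 3}  B4 = {2, 3, 6}  B5 = {0, 3, 8}  B6 = {2, 3, 4}  B7 = {2, 3, 7}
Tree: B1–B2, B1–B3, B1–B4, B3–B5, B1–B6, B2–B7
Every bag has size at most 3, so the width is 3 − 1 = 2 and tw(G) ≤ 2. On the other hand G contains the 3-clique {0, 3, 8}. A clique must lie in a single bag of any decomposition, so no decomposition can have width below 2. The upper and lower bounds meet at 2, so that is the treewidth.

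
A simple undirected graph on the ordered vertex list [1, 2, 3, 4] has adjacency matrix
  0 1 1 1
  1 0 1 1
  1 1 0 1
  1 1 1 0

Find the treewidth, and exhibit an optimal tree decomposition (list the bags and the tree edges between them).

A single bag containing all 4 vertices is trivially a valid decomposition of width 3. For the lower bound, the 4 vertices {1, 2, 3, 4} are pairwise adjacent, and any tree decomposition puts a clique entirely inside one bag — forcing width ≥ 3. Therefore the treewidth is 3.

Treewidth 3.
One such decomposition:
Bags: B1 = {1, 2, 3, 4}
Tree: (single bag)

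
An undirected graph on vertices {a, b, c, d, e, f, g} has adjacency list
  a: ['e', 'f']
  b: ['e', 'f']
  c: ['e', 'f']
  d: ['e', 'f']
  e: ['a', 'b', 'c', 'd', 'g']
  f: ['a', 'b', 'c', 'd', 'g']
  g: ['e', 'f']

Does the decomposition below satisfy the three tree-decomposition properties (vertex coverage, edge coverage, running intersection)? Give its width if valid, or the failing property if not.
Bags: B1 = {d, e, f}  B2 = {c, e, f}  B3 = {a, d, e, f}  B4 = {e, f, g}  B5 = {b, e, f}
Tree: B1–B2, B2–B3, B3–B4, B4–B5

A tree decomposition must satisfy three properties: every vertex lies in some bag; for every edge, both endpoints lie together in some bag; and for every vertex, the bags containing it form a connected subtree. Here bags containing vertex d are not connected in the tree, so the decomposition is invalid.

No — bags containing vertex d are not connected in the tree.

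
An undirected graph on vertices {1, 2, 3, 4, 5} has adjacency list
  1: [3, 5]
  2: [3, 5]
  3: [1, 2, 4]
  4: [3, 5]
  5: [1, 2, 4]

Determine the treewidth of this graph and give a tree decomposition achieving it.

Treewidth 2.
One optimal decomposition is:
Bags: B1 = {1, 3, 5}  B2 = {2, 3, 5}  B3 = {3, 4, 5}
Tree: B1–B2, B2–B3

The largest bag has 3 vertices, giving width 2; this decomposition certifies tw(G) ≤ 2. For the lower bound, G contains the cycle 3–1–5–2–3, so G is not a forest; only forests have treewidth ≤ 1, hence tw(G) ≥ 2. The upper and lower bounds meet at 2, so that is the treewidth.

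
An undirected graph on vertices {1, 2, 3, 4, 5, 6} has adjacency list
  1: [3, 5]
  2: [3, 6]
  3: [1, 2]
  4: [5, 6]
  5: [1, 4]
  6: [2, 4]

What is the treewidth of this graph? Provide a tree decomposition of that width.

The largest bag has 3 vertices, giving width 2; this decomposition certifies tw(G) ≤ 2. The edges 6–2–3–1–5–4–6 form a cycle, so G is not a tree and its treewidth is at least 2. Therefore the treewidth is 2.

Treewidth 2.
Bags: B1 = {2, 3, 6}  B2 = {1, 3, 6}  B3 = {1, 5, 6}  B4 = {4, 5, 6}
Tree: B1–B2, B2–B3, B3–B4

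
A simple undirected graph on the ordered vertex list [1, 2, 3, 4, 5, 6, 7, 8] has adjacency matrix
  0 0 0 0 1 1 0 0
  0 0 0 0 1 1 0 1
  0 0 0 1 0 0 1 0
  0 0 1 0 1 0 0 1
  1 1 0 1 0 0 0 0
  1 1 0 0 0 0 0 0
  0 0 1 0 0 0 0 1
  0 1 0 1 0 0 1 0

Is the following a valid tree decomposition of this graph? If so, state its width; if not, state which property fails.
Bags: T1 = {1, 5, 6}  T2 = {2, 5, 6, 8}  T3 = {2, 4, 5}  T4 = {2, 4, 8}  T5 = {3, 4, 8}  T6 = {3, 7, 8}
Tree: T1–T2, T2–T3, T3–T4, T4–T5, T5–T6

A tree decomposition must satisfy three properties: every vertex lies in some bag; for every edge, both endpoints lie together in some bag; and for every vertex, the bags containing it form a connected subtree. Here bags containing vertex 8 are not connected in the tree, so the decomposition is invalid.

No — bags containing vertex 8 are not connected in the tree.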